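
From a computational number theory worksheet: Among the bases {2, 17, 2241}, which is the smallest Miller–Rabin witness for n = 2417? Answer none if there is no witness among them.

n − 1 = 2416 = 2^4 · 151, so s = 4 and d = 151.
Base 2: x_0 = 2^151 mod 2417 = 345. x_0 is neither 1 nor 2416, so continue squaring. x_1 = 345^2 mod 2417 = 592. x_2 = 592^2 mod 2417 = 2416. x_2 ≡ −1, so 2 is not a witness.
Base 17: x_0 = 17^151 mod 2417 = 1362. x_0 is neither 1 nor 2416, so continue squaring. x_1 = 1362^2 mod 2417 = 1205. x_2 = 1205^2 mod 2417 = 1825. x_3 = 1825^2 mod 2417 = 2416. x_3 ≡ −1, so 17 is not a witness.
Base 2241: x_0 = 2241^151 mod 2417 = 992. x_0 is neither 1 nor 2416, so continue squaring. x_1 = 992^2 mod 2417 = 345. x_2 = 345^2 mod 2417 = 592. x_3 = 592^2 mod 2417 = 2416. x_3 ≡ −1, so 2241 is not a witness.
No listed base is a witness for 2417.

none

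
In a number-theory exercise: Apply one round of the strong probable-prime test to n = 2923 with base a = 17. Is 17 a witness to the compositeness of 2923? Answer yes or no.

yes

n − 1 = 2922 = 2^1 · 1461, so s = 1 and d = 1461.
Repeated squaring mod 2923: 17^1 ≡ 17, 17^2 ≡ 289, 17^4 ≡ 1677, 17^8 ≡ 403, 17^16 ≡ 1644, 17^32 ≡ 1884, 17^64 ≡ 934, 17^128 ≡ 1302, 17^256 ≡ 2787, 17^512 ≡ 958, 17^1024 ≡ 2865.
1461 = 1024 + 256 + 128 + 32 + 16 + 4 + 1, so 17^1461 ≡ 2865·2787·1302·1884·1644·1677·17 ≡ 859 (mod 2923).
x_0 = 17^1461 mod 2923 = 859.
x_0 ∉ {1, 2922} and s = 1, so 17 is a Miller–Rabin witness and 2923 is composite.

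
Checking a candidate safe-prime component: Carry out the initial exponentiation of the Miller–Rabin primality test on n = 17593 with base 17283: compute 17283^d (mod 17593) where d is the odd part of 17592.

n − 1 = 17592 = 2^3 · 2199, so s = 3 and d = 2199.
17283^2199 mod 17593 = 12637.

12637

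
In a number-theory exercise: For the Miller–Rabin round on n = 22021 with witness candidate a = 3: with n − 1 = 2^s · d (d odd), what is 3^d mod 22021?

n − 1 = 22020 = 2^2 · 5505, so s = 2 and d = 5505.
3^5505 mod 22021 = 9759.

9759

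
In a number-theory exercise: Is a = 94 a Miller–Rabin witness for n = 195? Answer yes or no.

n − 1 = 194 = 2^1 · 97, so s = 1 and d = 97.
Repeated squaring mod 195: 94^1 ≡ 94, 94^2 ≡ 61, 94^4 ≡ 16, 94^8 ≡ 61, 94^16 ≡ 16, 94^32 ≡ 61, 94^64 ≡ 16.
97 = 64 + 32 + 1, so 94^97 ≡ 16·61·94 ≡ 94 (mod 195).
x_0 = 94^97 mod 195 = 94.
x_0 ∉ {1, 194} and s = 1, so 94 is a Miller–Rabin witness and 195 is composite.

yes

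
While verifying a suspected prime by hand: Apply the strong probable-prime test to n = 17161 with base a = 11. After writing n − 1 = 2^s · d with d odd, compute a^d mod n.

2490

n − 1 = 17160 = 2^3 · 2145, so s = 3 and d = 2145.
11^2145 mod 17161 = 2490.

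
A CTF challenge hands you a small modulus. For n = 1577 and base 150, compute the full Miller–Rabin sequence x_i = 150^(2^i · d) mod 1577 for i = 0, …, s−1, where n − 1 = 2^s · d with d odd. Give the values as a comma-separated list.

n − 1 = 1576 = 2^3 · 197, so s = 3 and d = 197.
x_0 = 150^197 mod 1577 = 180.
x_1 = 180^2 mod 1577 = 860.
x_2 = 860^2 mod 1577 = 1564.

180, 860, 1564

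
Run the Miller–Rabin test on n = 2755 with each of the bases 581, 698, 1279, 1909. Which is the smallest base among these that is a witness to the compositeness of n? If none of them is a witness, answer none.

698

n − 1 = 2754 = 2^1 · 1377, so s = 1 and d = 1377.
Base 581: x_0 = 581^1377 mod 2755 = 1. x_0 = 1, so 581 is not a witness.
Base 698: x_0 = 698^1377 mod 2755 = 873. x_0 ∉ {1, 2754} and s = 1, so 698 is a Miller–Rabin witness and 2755 is composite.
Base 1279: x_0 = 1279^1377 mod 2755 = 1084. x_0 ∉ {1, 2754} and s = 1, so 1279 is a Miller–Rabin witness and 2755 is composite.
Base 1909: x_0 = 1909^1377 mod 2755 = 2414. x_0 ∉ {1, 2754} and s = 1, so 1909 is a Miller–Rabin witness and 2755 is composite.
The smallest witness among the given bases is 698.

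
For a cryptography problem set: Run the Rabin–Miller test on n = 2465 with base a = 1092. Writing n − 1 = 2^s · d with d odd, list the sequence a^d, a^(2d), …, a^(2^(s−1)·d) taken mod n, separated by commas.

1177, 2464, 1, 1, 1

n − 1 = 2464 = 2^5 · 77, so s = 5 and d = 77.
x_0 = 1092^77 mod 2465 = 1177.
x_1 = 1177^2 mod 2465 = 2464.
x_2 = 2464^2 mod 2465 = 1.
x_3 = 1^2 mod 2465 = 1.
x_4 = 1^2 mod 2465 = 1.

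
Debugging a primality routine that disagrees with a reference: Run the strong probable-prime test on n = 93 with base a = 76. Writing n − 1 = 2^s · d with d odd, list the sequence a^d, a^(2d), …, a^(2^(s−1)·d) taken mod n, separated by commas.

n − 1 = 92 = 2^2 · 23, so s = 2 and d = 23.
x_0 = 76^23 mod 93 = 49.
x_1 = 49^2 mod 93 = 76.

49, 76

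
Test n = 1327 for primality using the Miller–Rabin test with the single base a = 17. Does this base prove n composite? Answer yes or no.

no

n − 1 = 1326 = 2^1 · 663, so s = 1 and d = 663.
x_0 = 17^663 mod 1327 = 1.
x_0 = 1, so 17 is not a witness.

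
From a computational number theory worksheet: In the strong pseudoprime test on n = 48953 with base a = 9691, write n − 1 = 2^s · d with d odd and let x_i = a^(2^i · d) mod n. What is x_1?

41719

n − 1 = 48952 = 2^3 · 6119, so s = 3 and d = 6119.
x_0 = 9691^6119 mod 48953 = 14108.
x_1 = 14108^2 mod 48953 = 41719.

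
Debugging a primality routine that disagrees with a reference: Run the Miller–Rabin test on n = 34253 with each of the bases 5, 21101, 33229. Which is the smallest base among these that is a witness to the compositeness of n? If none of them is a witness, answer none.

none

n − 1 = 34252 = 2^2 · 8563, so s = 2 and d = 8563.
Base 5: x_0 = 5^8563 mod 34253 = 32507. x_0 is neither 1 nor 34252, so continue squaring. x_1 = 32507^2 mod 34253 = 34252. x_1 ≡ −1, so 5 is not a witness.
Base 21101: x_0 = 21101^8563 mod 34253 = 1746. x_0 is neither 1 nor 34252, so continue squaring. x_1 = 1746^2 mod 34253 = 34252. x_1 ≡ −1, so 21101 is not a witness.
Base 33229: x_0 = 33229^8563 mod 34253 = 1. x_0 = 1, so 33229 is not a witness.
No listed base is a witness for 34253.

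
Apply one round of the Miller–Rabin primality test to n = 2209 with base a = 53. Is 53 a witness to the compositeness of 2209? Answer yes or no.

n − 1 = 2208 = 2^5 · 69, so s = 5 and d = 69.
x_0 = 53^69 mod 2209 = 1.
x_0 = 1, so 53 is not a witness.

no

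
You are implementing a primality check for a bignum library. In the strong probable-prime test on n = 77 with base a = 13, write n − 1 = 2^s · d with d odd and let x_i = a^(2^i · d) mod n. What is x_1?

n − 1 = 76 = 2^2 · 19, so s = 2 and d = 19.
Repeated squaring mod 77: 13^1 ≡ 13, 13^2 ≡ 15, 13^4 ≡ 71, 13^8 ≡ 36, 13^16 ≡ 64.
19 = 16 + 2 + 1, so 13^19 ≡ 64·15·13 ≡ 6 (mod 77).
x_0 = 6.
x_1 = 6^2 mod 77 = 36.

36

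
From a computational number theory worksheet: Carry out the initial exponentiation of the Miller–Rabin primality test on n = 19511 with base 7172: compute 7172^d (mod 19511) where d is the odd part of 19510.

n − 1 = 19510 = 2^1 · 9755, so s = 1 and d = 9755.
7172^9755 mod 19511 = 12310.

12310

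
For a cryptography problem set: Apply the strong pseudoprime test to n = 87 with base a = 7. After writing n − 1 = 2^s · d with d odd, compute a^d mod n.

7

n − 1 = 86 = 2^1 · 43, so s = 1 and d = 43.
7^43 mod 87 = 7.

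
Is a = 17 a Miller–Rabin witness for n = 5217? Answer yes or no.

n − 1 = 5216 = 2^5 · 163, so s = 5 and d = 163.
Repeated squaring mod 5217: 17^1 ≡ 17, 17^2 ≡ 289, 17^4 ≡ 49, 17^8 ≡ 2401, 17^16 ≡ 16, 17^32 ≡ 256, 17^64 ≡ 2932, 17^128 ≡ 4225.
163 = 128 + 32 + 2 + 1, so 17^163 ≡ 4225·256·289·17 ≡ 242 (mod 5217).
x_0 = 17^163 mod 5217 = 242.
x_0 is neither 1 nor 5216, so continue squaring.
x_1 = 242^2 mod 5217 = 1177.
x_2 = 1177^2 mod 5217 = 2824.
x_3 = 2824^2 mod 5217 = 3400.
x_4 = 3400^2 mod 5217 = 4345.
Reached i = s−1 = 4 without hitting −1: 17 is a Miller–Rabin witness and 5217 is composite.

yes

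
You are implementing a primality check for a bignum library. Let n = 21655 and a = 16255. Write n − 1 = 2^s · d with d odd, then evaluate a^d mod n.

n − 1 = 21654 = 2^1 · 10827, so s = 1 and d = 10827.
16255^10827 mod 21655 = 1575.

1575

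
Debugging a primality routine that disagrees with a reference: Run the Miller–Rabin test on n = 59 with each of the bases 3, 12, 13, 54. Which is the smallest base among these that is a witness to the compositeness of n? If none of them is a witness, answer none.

n − 1 = 58 = 2^1 · 29, so s = 1 and d = 29.
Base 3: x_0 = 3^29 mod 59 = 1. x_0 = 1, so 3 is not a witness.
Base 12: x_0 = 12^29 mod 59 = 1. x_0 = 1, so 12 is not a witness.
Base 13: x_0 = 13^29 mod 59 = 58. x_0 = 58 ≡ −1, so 13 is not a witness.
Base 54: x_0 = 54^29 mod 59 = 58. x_0 = 58 ≡ −1, so 54 is not a witness.
No listed base is a witness for 59.

none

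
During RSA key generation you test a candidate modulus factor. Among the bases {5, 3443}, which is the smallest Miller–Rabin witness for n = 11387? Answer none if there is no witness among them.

5

n − 1 = 11386 = 2^1 · 5693, so s = 1 and d = 5693.
Base 5: x_0 = 5^5693 mod 11387 = 3234. x_0 ∉ {1, 11386} and s = 1, so 5 is a Miller–Rabin witness and 11387 is composite.
Base 3443: x_0 = 3443^5693 mod 11387 = 5243. x_0 ∉ {1, 11386} and s = 1, so 3443 is a Miller–Rabin witness and 11387 is composite.
The smallest witness among the given bases is 5.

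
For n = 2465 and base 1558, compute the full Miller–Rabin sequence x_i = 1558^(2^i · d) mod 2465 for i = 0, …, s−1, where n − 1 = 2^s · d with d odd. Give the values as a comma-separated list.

568, 2174, 871, 1886, 1

n − 1 = 2464 = 2^5 · 77, so s = 5 and d = 77.
x_0 = 1558^77 mod 2465 = 568.
x_1 = 568^2 mod 2465 = 2174.
x_2 = 2174^2 mod 2465 = 871.
x_3 = 871^2 mod 2465 = 1886.
x_4 = 1886^2 mod 2465 = 1.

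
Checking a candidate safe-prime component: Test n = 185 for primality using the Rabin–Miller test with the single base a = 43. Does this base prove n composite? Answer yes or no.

n − 1 = 184 = 2^3 · 23, so s = 3 and d = 23.
Repeated squaring mod 185: 43^1 ≡ 43, 43^2 ≡ 184, 43^4 ≡ 1, 43^8 ≡ 1, 43^16 ≡ 1.
23 = 16 + 4 + 2 + 1, so 43^23 ≡ 1·1·184·43 ≡ 142 (mod 185).
x_0 = 43^23 mod 185 = 142.
x_0 is neither 1 nor 184, so continue squaring.
x_1 = 142^2 mod 185 = 184.
x_1 ≡ −1, so 43 is not a witness.

no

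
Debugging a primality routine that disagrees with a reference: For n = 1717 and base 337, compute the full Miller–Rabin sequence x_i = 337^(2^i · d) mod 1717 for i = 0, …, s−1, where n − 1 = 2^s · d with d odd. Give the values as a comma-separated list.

n − 1 = 1716 = 2^2 · 429, so s = 2 and d = 429.
x_0 = 337^429 mod 1717 = 1263.
x_1 = 1263^2 mod 1717 = 76.

1263, 76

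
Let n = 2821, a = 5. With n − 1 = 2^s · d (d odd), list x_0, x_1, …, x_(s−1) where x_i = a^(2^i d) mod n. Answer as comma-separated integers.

993, 1520

n − 1 = 2820 = 2^2 · 705, so s = 2 and d = 705.
x_0 = 5^705 mod 2821 = 993.
x_1 = 993^2 mod 2821 = 1520.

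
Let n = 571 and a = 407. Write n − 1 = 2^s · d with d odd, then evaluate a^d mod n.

n − 1 = 570 = 2^1 · 285, so s = 1 and d = 285.
407^285 mod 571 = 1.

1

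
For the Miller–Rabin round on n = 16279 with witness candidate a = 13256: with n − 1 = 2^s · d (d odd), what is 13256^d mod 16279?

n − 1 = 16278 = 2^1 · 8139, so s = 1 and d = 8139.
Repeated squaring mod 16279: 13256^1 ≡ 13256, 13256^2 ≡ 6010, 13256^4 ≡ 13278, 13256^8 ≡ 3714, 13256^16 ≡ 5483, 13256^32 ≡ 12255, 13256^64 ≡ 11250, 13256^128 ≡ 9554, 13256^256 ≡ 2563, 13256^512 ≡ 8532, 13256^1024 ≡ 11615, 13256^2048 ≡ 4152, 13256^4096 ≡ 15922.
8139 = 4096 + 2048 + 1024 + 512 + 256 + 128 + 64 + 8 + 2 + 1, so 13256^8139 ≡ 15922·4152·11615·8532·2563·9554·11250·3714·6010·13256 ≡ 15705 (mod 16279).

15705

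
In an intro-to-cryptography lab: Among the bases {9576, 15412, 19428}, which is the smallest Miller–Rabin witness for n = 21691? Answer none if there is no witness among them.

15412

n − 1 = 21690 = 2^1 · 10845, so s = 1 and d = 10845.
Base 9576: x_0 = 9576^10845 mod 21691 = 21690. x_0 = 21690 ≡ −1, so 9576 is not a witness.
Base 15412: x_0 = 15412^10845 mod 21691 = 12861. x_0 ∉ {1, 21690} and s = 1, so 15412 is a Miller–Rabin witness and 21691 is composite.
Base 19428: x_0 = 19428^10845 mod 21691 = 917. x_0 ∉ {1, 21690} and s = 1, so 19428 is a Miller–Rabin witness and 21691 is composite.
The smallest witness among the given bases is 15412.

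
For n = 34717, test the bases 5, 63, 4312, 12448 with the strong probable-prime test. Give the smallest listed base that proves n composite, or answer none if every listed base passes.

5

n − 1 = 34716 = 2^2 · 8679, so s = 2 and d = 8679.
Base 5: x_0 = 5^8679 mod 34717 = 20203. x_0 is neither 1 nor 34716, so continue squaring. x_1 = 20203^2 mod 34717 = 28157. Reached i = s−1 = 1 without hitting −1: 5 is a Miller–Rabin witness and 34717 is composite.
Base 63: x_0 = 63^8679 mod 34717 = 15513. x_0 is neither 1 nor 34716, so continue squaring. x_1 = 15513^2 mod 34717 = 29642. Reached i = s−1 = 1 without hitting −1: 63 is a Miller–Rabin witness and 34717 is composite.
Base 4312: x_0 = 4312^8679 mod 34717 = 33710. x_0 is neither 1 nor 34716, so continue squaring. x_1 = 33710^2 mod 34717 = 7256. Reached i = s−1 = 1 without hitting −1: 4312 is a Miller–Rabin witness and 34717 is composite.
Base 12448: x_0 = 12448^8679 mod 34717 = 31990. x_0 is neither 1 nor 34716, so continue squaring. x_1 = 31990^2 mod 34717 = 7091. Reached i = s−1 = 1 without hitting −1: 12448 is a Miller–Rabin witness and 34717 is composite.
The smallest witness among the given bases is 5.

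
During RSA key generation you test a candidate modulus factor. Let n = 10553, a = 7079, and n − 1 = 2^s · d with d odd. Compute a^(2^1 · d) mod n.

7659

n − 1 = 10552 = 2^3 · 1319, so s = 3 and d = 1319.
x_0 = 7079^1319 mod 10553 = 4921.
x_1 = 4921^2 mod 10553 = 7659.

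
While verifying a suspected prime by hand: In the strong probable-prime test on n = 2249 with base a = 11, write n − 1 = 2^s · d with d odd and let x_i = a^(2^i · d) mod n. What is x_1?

88

n − 1 = 2248 = 2^3 · 281, so s = 3 and d = 281.
x_0 = 11^281 mod 2249 = 631.
x_1 = 631^2 mod 2249 = 88.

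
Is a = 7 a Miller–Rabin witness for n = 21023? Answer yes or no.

no

n − 1 = 21022 = 2^1 · 10511, so s = 1 and d = 10511.
x_0 = 7^10511 mod 21023 = 21022.
x_0 = 21022 ≡ −1, so 7 is not a witness.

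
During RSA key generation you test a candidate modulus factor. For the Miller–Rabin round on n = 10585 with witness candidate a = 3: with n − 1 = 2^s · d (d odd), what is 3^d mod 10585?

n − 1 = 10584 = 2^3 · 1323, so s = 3 and d = 1323.
By repeated squaring, 3^1323 ≡ 8422 (mod 10585).

8422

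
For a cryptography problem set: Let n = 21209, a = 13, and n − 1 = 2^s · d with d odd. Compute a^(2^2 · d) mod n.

n − 1 = 21208 = 2^3 · 2651, so s = 3 and d = 2651.
x_0 = 13^2651 mod 21209 = 11629.
x_1 = 11629^2 mod 21209 = 5057.
x_2 = 5057^2 mod 21209 = 16404.

16404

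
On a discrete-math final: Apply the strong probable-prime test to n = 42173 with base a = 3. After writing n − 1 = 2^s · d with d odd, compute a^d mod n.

5143

n − 1 = 42172 = 2^2 · 10543, so s = 2 and d = 10543.
3^10543 mod 42173 = 5143.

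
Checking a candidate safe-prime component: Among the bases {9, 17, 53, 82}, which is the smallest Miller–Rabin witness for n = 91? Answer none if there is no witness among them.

n − 1 = 90 = 2^1 · 45, so s = 1 and d = 45.
Base 9: x_0 = 9^45 mod 91 = 1. x_0 = 1, so 9 is not a witness.
Base 17: x_0 = 17^45 mod 91 = 90. x_0 = 90 ≡ −1, so 17 is not a witness.
Base 53: x_0 = 53^45 mod 91 = 1. x_0 = 1, so 53 is not a witness.
Base 82: x_0 = 82^45 mod 91 = 90. x_0 = 90 ≡ −1, so 82 is not a witness.
No listed base is a witness for 91.

none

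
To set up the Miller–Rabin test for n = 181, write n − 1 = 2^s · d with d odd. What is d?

45

Halving: 180 → 90 → 45; 45 is odd.
So 180 = 2^2 · 45.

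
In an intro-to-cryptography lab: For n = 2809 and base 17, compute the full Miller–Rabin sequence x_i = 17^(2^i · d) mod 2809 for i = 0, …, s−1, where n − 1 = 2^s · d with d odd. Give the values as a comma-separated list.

2543, 531, 1061

n − 1 = 2808 = 2^3 · 351, so s = 3 and d = 351.
x_0 = 17^351 mod 2809 = 2543.
x_1 = 2543^2 mod 2809 = 531.
x_2 = 531^2 mod 2809 = 1061.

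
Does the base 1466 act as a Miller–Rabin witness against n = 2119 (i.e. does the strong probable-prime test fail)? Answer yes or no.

n − 1 = 2118 = 2^1 · 1059, so s = 1 and d = 1059.
x_0 = 1466^1059 mod 2119 = 2118.
x_0 = 2118 ≡ −1, so 1466 is not a witness.

no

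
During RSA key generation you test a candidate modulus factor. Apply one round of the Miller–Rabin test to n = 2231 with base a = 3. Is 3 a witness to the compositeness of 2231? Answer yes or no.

yes

n − 1 = 2230 = 2^1 · 1115, so s = 1 and d = 1115.
x_0 = 3^1115 mod 2231 = 219.
x_0 ∉ {1, 2230} and s = 1, so 3 is a Miller–Rabin witness and 2231 is composite.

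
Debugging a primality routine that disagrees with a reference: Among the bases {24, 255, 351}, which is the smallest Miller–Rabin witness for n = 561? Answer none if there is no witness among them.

n − 1 = 560 = 2^4 · 35, so s = 4 and d = 35.
Base 24: x_0 = 24^35 mod 561 = 54. x_0 is neither 1 nor 560, so continue squaring. x_1 = 54^2 mod 561 = 111. x_2 = 111^2 mod 561 = 540. x_3 = 540^2 mod 561 = 441. Reached i = s−1 = 3 without hitting −1: 24 is a Miller–Rabin witness and 561 is composite.
Base 255: x_0 = 255^35 mod 561 = 153. x_0 is neither 1 nor 560, so continue squaring. x_1 = 153^2 mod 561 = 408. x_2 = 408^2 mod 561 = 408. x_3 = 408^2 mod 561 = 408. Reached i = s−1 = 3 without hitting −1: 255 is a Miller–Rabin witness and 561 is composite.
Base 351: x_0 = 351^35 mod 561 = 549. x_0 is neither 1 nor 560, so continue squaring. x_1 = 549^2 mod 561 = 144. x_2 = 144^2 mod 561 = 540. x_3 = 540^2 mod 561 = 441. Reached i = s−1 = 3 without hitting −1: 351 is a Miller–Rabin witness and 561 is composite.
The smallest witness among the given bases is 24.

24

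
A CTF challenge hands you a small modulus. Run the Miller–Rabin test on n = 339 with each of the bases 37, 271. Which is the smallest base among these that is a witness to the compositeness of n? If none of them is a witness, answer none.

37

n − 1 = 338 = 2^1 · 169, so s = 1 and d = 169.
Base 37: x_0 = 37^169 mod 339 = 76. x_0 ∉ {1, 338} and s = 1, so 37 is a Miller–Rabin witness and 339 is composite.
Base 271: x_0 = 271^169 mod 339 = 181. x_0 ∉ {1, 338} and s = 1, so 271 is a Miller–Rabin witness and 339 is composite.
The smallest witness among the given bases is 37.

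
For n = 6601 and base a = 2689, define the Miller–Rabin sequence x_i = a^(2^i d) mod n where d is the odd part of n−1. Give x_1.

n − 1 = 6600 = 2^3 · 825, so s = 3 and d = 825.
x_0 = 2689^825 mod 6601 = 1954.
x_1 = 1954^2 mod 6601 = 2738.

2738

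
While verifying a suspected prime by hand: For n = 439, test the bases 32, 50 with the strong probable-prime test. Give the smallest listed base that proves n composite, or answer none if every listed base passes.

none

n − 1 = 438 = 2^1 · 219, so s = 1 and d = 219.
Base 32: x_0 = 32^219 mod 439 = 1. x_0 = 1, so 32 is not a witness.
Base 50: x_0 = 50^219 mod 439 = 1. x_0 = 1, so 50 is not a witness.
No listed base is a witness for 439.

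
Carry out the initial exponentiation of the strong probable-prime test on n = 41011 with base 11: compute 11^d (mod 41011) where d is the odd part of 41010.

41010

n − 1 = 41010 = 2^1 · 20505, so s = 1 and d = 20505.
By repeated squaring, 11^20505 ≡ 41010 (mod 41011).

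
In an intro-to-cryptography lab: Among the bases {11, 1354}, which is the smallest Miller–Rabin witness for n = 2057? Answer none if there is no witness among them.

n − 1 = 2056 = 2^3 · 257, so s = 3 and d = 257.
Base 11: x_0 = 11^257 mod 2057 = 1694. x_0 is neither 1 nor 2056, so continue squaring. x_1 = 1694^2 mod 2057 = 121. x_2 = 121^2 mod 2057 = 242. Reached i = s−1 = 2 without hitting −1: 11 is a Miller–Rabin witness and 2057 is composite.
Base 1354: x_0 = 1354^257 mod 2057 = 1541. x_0 is neither 1 nor 2056, so continue squaring. x_1 = 1541^2 mod 2057 = 903. x_2 = 903^2 mod 2057 = 837. Reached i = s−1 = 2 without hitting −1: 1354 is a Miller–Rabin witness and 2057 is composite.
The smallest witness among the given bases is 11.

11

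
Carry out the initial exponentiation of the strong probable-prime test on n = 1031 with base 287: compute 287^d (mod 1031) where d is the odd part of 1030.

1

n − 1 = 1030 = 2^1 · 515, so s = 1 and d = 515.
287^515 mod 1031 = 1.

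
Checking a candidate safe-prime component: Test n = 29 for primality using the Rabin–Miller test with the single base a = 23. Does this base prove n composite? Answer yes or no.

no

n − 1 = 28 = 2^2 · 7, so s = 2 and d = 7.
By repeated squaring, 23^7 ≡ 1 (mod 29).
x_0 = 23^7 mod 29 = 1.
x_0 = 1, so 23 is not a witness.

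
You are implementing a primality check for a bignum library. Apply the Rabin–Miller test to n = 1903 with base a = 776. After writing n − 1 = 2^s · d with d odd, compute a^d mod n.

n − 1 = 1902 = 2^1 · 951, so s = 1 and d = 951.
Repeated squaring mod 1903: 776^1 ≡ 776, 776^2 ≡ 828, 776^4 ≡ 504, 776^8 ≡ 917, 776^16 ≡ 1666, 776^32 ≡ 982, 776^64 ≡ 1406, 776^128 ≡ 1522, 776^256 ≡ 533, 776^512 ≡ 542.
951 = 512 + 256 + 128 + 32 + 16 + 4 + 2 + 1, so 776^951 ≡ 542·533·1522·982·1666·504·828·776 ≡ 1854 (mod 1903).

1854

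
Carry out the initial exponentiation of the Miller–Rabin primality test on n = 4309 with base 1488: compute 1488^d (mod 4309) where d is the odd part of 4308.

n − 1 = 4308 = 2^2 · 1077, so s = 2 and d = 1077.
1488^1077 mod 4309 = 1333.

1333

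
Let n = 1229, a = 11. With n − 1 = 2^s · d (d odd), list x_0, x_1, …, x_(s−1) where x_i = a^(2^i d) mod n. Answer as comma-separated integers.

n − 1 = 1228 = 2^2 · 307, so s = 2 and d = 307.
x_0 = 11^307 mod 1229 = 632.
x_1 = 632^2 mod 1229 = 1228.

632, 1228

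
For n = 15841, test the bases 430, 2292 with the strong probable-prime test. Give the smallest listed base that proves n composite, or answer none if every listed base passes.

n − 1 = 15840 = 2^5 · 495, so s = 5 and d = 495.
Base 430: x_0 = 430^495 mod 15841 = 15840. x_0 = 15840 ≡ −1, so 430 is not a witness.
Base 2292: x_0 = 2292^495 mod 15841 = 8896. x_0 is neither 1 nor 15840, so continue squaring. x_1 = 8896^2 mod 15841 = 13021. x_2 = 13021^2 mod 15841 = 218. x_3 = 218^2 mod 15841 = 1. x_3 = 1 but x_2 ≠ ±1, a nontrivial square root of 1 — 2292 is a witness and 15841 is composite.
The smallest witness among the given bases is 2292.

2292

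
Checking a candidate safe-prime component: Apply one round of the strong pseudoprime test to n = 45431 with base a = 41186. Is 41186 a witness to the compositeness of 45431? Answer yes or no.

n − 1 = 45430 = 2^1 · 22715, so s = 1 and d = 22715.
By repeated squaring, 41186^22715 ≡ 14432 (mod 45431).
x_0 = 41186^22715 mod 45431 = 14432.
x_0 ∉ {1, 45430} and s = 1, so 41186 is a Miller–Rabin witness and 45431 is composite.

yes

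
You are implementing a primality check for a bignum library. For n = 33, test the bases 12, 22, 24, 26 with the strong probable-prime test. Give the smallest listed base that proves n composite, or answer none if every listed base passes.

n − 1 = 32 = 2^5 · 1, so s = 5 and d = 1.
Base 12: x_0 = 12^1 mod 33 = 12. x_0 is neither 1 nor 32, so continue squaring. x_1 = 12^2 mod 33 = 12. x_2 = 12^2 mod 33 = 12. x_3 = 12^2 mod 33 = 12. x_4 = 12^2 mod 33 = 12. Reached i = s−1 = 4 without hitting −1: 12 is a Miller–Rabin witness and 33 is composite.
Base 22: x_0 = 22^1 mod 33 = 22. x_0 is neither 1 nor 32, so continue squaring. x_1 = 22^2 mod 33 = 22. x_2 = 22^2 mod 33 = 22. x_3 = 22^2 mod 33 = 22. x_4 = 22^2 mod 33 = 22. Reached i = s−1 = 4 without hitting −1: 22 is a Miller–Rabin witness and 33 is composite.
Base 24: x_0 = 24^1 mod 33 = 24. x_0 is neither 1 nor 32, so continue squaring. x_1 = 24^2 mod 33 = 15. x_2 = 15^2 mod 33 = 27. x_3 = 27^2 mod 33 = 3. x_4 = 3^2 mod 33 = 9. Reached i = s−1 = 4 without hitting −1: 24 is a Miller–Rabin witness and 33 is composite.
Base 26: x_0 = 26^1 mod 33 = 26. x_0 is neither 1 nor 32, so continue squaring. x_1 = 26^2 mod 33 = 16. x_2 = 16^2 mod 33 = 25. x_3 = 25^2 mod 33 = 31. x_4 = 31^2 mod 33 = 4. Reached i = s−1 = 4 without hitting −1: 26 is a Miller–Rabin witness and 33 is composite.
The smallest witness among the given bases is 12.

12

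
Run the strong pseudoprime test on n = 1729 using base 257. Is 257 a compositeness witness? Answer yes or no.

no

n − 1 = 1728 = 2^6 · 27, so s = 6 and d = 27.
Repeated squaring mod 1729: 257^1 ≡ 257, 257^2 ≡ 347, 257^4 ≡ 1108, 257^8 ≡ 74, 257^16 ≡ 289.
27 = 16 + 8 + 2 + 1, so 257^27 ≡ 289·74·347·257 ≡ 1728 (mod 1729).
x_0 = 257^27 mod 1729 = 1728.
x_0 = 1728 ≡ −1, so 257 is not a witness.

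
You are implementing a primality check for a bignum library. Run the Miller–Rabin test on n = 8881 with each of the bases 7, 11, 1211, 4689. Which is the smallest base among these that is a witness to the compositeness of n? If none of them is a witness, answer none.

n − 1 = 8880 = 2^4 · 555, so s = 4 and d = 555.
Base 7: x_0 = 7^555 mod 8881 = 5590. x_0 is neither 1 nor 8880, so continue squaring. x_1 = 5590^2 mod 8881 = 4742. x_2 = 4742^2 mod 8881 = 8753. x_3 = 8753^2 mod 8881 = 7503. Reached i = s−1 = 3 without hitting −1: 7 is a Miller–Rabin witness and 8881 is composite.
Base 11: x_0 = 11^555 mod 8881 = 8536. x_0 is neither 1 nor 8880, so continue squaring. x_1 = 8536^2 mod 8881 = 3572. x_2 = 3572^2 mod 8881 = 6068. x_3 = 6068^2 mod 8881 = 8879. Reached i = s−1 = 3 without hitting −1: 11 is a Miller–Rabin witness and 8881 is composite.
Base 1211: x_0 = 1211^555 mod 8881 = 1754. x_0 is neither 1 nor 8880, so continue squaring. x_1 = 1754^2 mod 8881 = 3690. x_2 = 3690^2 mod 8881 = 1527. x_3 = 1527^2 mod 8881 = 4907. Reached i = s−1 = 3 without hitting −1: 1211 is a Miller–Rabin witness and 8881 is composite.
Base 4689: x_0 = 4689^555 mod 8881 = 3260. x_0 is neither 1 nor 8880, so continue squaring. x_1 = 3260^2 mod 8881 = 5924. x_2 = 5924^2 mod 8881 = 4945. x_3 = 4945^2 mod 8881 = 3632. Reached i = s−1 = 3 without hitting −1: 4689 is a Miller–Rabin witness and 8881 is composite.
The smallest witness among the given bases is 7.

7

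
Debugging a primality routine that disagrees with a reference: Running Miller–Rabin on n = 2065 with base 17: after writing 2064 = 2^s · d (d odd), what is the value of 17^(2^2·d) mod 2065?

1891

n − 1 = 2064 = 2^4 · 129, so s = 4 and d = 129.
x_0 = 17^129 mod 2065 = 1077.
x_1 = 1077^2 mod 2065 = 1464.
x_2 = 1464^2 mod 2065 = 1891.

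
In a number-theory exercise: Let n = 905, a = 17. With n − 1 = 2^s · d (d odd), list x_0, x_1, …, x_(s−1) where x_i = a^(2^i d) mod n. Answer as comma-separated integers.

n − 1 = 904 = 2^3 · 113, so s = 3 and d = 113.
x_0 = 17^113 mod 905 = 817.
x_1 = 817^2 mod 905 = 504.
x_2 = 504^2 mod 905 = 616.

817, 504, 616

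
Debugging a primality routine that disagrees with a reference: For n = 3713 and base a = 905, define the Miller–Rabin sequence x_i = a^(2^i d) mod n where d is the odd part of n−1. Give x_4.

n − 1 = 3712 = 2^7 · 29, so s = 7 and d = 29.
x_0 = 905^29 mod 3713 = 3270.
x_1 = 3270^2 mod 3713 = 3173.
x_2 = 3173^2 mod 3713 = 1986.
x_3 = 1986^2 mod 3713 = 990.
x_4 = 990^2 mod 3713 = 3581.

3581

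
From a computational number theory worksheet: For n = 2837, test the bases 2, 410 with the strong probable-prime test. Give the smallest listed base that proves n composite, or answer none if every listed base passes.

none

n − 1 = 2836 = 2^2 · 709, so s = 2 and d = 709.
Base 2: x_0 = 2^709 mod 2837 = 416. x_0 is neither 1 nor 2836, so continue squaring. x_1 = 416^2 mod 2837 = 2836. x_1 ≡ −1, so 2 is not a witness.
Base 410: x_0 = 410^709 mod 2837 = 1. x_0 = 1, so 410 is not a witness.
No listed base is a witness for 2837.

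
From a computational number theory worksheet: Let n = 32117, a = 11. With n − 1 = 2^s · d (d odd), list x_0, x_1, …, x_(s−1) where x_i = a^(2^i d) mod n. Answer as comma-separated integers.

29959, 32116

n − 1 = 32116 = 2^2 · 8029, so s = 2 and d = 8029.
x_0 = 11^8029 mod 32117 = 29959.
x_1 = 29959^2 mod 32117 = 32116.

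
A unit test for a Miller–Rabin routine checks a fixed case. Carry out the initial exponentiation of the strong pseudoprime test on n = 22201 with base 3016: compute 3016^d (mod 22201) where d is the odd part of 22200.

n − 1 = 22200 = 2^3 · 2775, so s = 3 and d = 2775.
3016^2775 mod 22201 = 3428.

3428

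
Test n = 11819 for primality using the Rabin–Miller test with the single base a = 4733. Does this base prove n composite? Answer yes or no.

yes

n − 1 = 11818 = 2^1 · 5909, so s = 1 and d = 5909.
Repeated squaring mod 11819: 4733^1 ≡ 4733, 4733^2 ≡ 4284, 4733^4 ≡ 9568, 4733^8 ≡ 8469, 4733^16 ≡ 6269, 4733^32 ≡ 2186, 4733^64 ≡ 3720, 4733^128 ≡ 10170, 4733^256 ≡ 831, 4733^512 ≡ 5059, 4733^1024 ≡ 5346, 4733^2048 ≡ 1374, 4733^4096 ≡ 8655.
5909 = 4096 + 1024 + 512 + 256 + 16 + 4 + 1, so 4733^5909 ≡ 8655·5346·5059·831·6269·9568·4733 ≡ 11073 (mod 11819).
x_0 = 4733^5909 mod 11819 = 11073.
x_0 ∉ {1, 11818} and s = 1, so 4733 is a Miller–Rabin witness and 11819 is composite.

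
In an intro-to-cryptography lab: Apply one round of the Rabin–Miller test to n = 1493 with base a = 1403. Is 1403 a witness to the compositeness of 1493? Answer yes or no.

n − 1 = 1492 = 2^2 · 373, so s = 2 and d = 373.
x_0 = 1403^373 mod 1493 = 1.
x_0 = 1, so 1403 is not a witness.

no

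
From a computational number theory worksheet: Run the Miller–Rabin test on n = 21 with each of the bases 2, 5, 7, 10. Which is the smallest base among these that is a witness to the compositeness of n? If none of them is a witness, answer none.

2

n − 1 = 20 = 2^2 · 5, so s = 2 and d = 5.
Base 2: x_0 = 2^5 mod 21 = 11. x_0 is neither 1 nor 20, so continue squaring. x_1 = 11^2 mod 21 = 16. Reached i = s−1 = 1 without hitting −1: 2 is a Miller–Rabin witness and 21 is composite.
Base 5: x_0 = 5^5 mod 21 = 17. x_0 is neither 1 nor 20, so continue squaring. x_1 = 17^2 mod 21 = 16. Reached i = s−1 = 1 without hitting −1: 5 is a Miller–Rabin witness and 21 is composite.
Base 7: x_0 = 7^5 mod 21 = 7. x_0 is neither 1 nor 20, so continue squaring. x_1 = 7^2 mod 21 = 7. Reached i = s−1 = 1 without hitting −1: 7 is a Miller–Rabin witness and 21 is composite.
Base 10: x_0 = 10^5 mod 21 = 19. x_0 is neither 1 nor 20, so continue squaring. x_1 = 19^2 mod 21 = 4. Reached i = s−1 = 1 without hitting −1: 10 is a Miller–Rabin witness and 21 is composite.
The smallest witness among the given bases is 2.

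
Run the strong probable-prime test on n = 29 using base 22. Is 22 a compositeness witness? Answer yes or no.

no

n − 1 = 28 = 2^2 · 7, so s = 2 and d = 7.
Repeated squaring mod 29: 22^1 ≡ 22, 22^2 ≡ 20, 22^4 ≡ 23.
7 = 4 + 2 + 1, so 22^7 ≡ 23·20·22 ≡ 28 (mod 29).
x_0 = 22^7 mod 29 = 28.
x_0 = 28 ≡ −1, so 22 is not a witness.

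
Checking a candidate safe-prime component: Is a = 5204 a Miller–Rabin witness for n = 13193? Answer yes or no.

n − 1 = 13192 = 2^3 · 1649, so s = 3 and d = 1649.
Repeated squaring mod 13193: 5204^1 ≡ 5204, 5204^2 ≡ 9580, 5204^4 ≡ 5892, 5204^8 ≡ 4881, 5204^16 ≡ 10796, 5204^32 ≡ 6654, 5204^64 ≡ 8, 5204^128 ≡ 64, 5204^256 ≡ 4096, 5204^512 ≡ 8913, 5204^1024 ≡ 6516.
1649 = 1024 + 512 + 64 + 32 + 16 + 1, so 5204^1649 ≡ 6516·8913·8·6654·10796·5204 ≡ 805 (mod 13193).
x_0 = 5204^1649 mod 13193 = 805.
x_0 is neither 1 nor 13192, so continue squaring.
x_1 = 805^2 mod 13193 = 1568.
x_2 = 1568^2 mod 13193 = 4726.
Reached i = s−1 = 2 without hitting −1: 5204 is a Miller–Rabin witness and 13193 is composite.

yes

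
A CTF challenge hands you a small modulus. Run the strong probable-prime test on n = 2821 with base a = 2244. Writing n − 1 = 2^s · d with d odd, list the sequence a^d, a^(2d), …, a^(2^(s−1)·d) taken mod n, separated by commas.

1828, 1520

n − 1 = 2820 = 2^2 · 705, so s = 2 and d = 705.
x_0 = 2244^705 mod 2821 = 1828.
x_1 = 1828^2 mod 2821 = 1520.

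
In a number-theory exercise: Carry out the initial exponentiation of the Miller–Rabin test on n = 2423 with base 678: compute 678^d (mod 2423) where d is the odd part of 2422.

1

n − 1 = 2422 = 2^1 · 1211, so s = 1 and d = 1211.
Repeated squaring mod 2423: 678^1 ≡ 678, 678^2 ≡ 1737, 678^4 ≡ 534, 678^8 ≡ 1665, 678^16 ≡ 313, 678^32 ≡ 1049, 678^64 ≡ 359, 678^128 ≡ 462, 678^256 ≡ 220, 678^512 ≡ 2363, 678^1024 ≡ 1177.
1211 = 1024 + 128 + 32 + 16 + 8 + 2 + 1, so 678^1211 ≡ 1177·462·1049·313·1665·1737·678 ≡ 1 (mod 2423).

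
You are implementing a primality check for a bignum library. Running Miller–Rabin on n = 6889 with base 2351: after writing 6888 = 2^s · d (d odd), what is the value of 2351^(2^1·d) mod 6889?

n − 1 = 6888 = 2^3 · 861, so s = 3 and d = 861.
Repeated squaring mod 6889: 2351^1 ≡ 2351, 2351^2 ≡ 2223, 2351^4 ≡ 2316, 2351^8 ≡ 4214, 2351^16 ≡ 4843, 2351^32 ≡ 4493, 2351^64 ≡ 2279, 2351^128 ≡ 6424, 2351^256 ≡ 2666, 2351^512 ≡ 4997.
861 = 512 + 256 + 64 + 16 + 8 + 4 + 1, so 2351^861 ≡ 4997·2666·2279·4843·4214·2316·2351 ≡ 4151 (mod 6889).
x_0 = 4151.
x_1 = 4151^2 mod 6889 = 1412.

1412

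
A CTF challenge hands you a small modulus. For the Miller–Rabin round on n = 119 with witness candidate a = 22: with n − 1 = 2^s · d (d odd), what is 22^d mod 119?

113

n − 1 = 118 = 2^1 · 59, so s = 1 and d = 59.
22^59 mod 119 = 113.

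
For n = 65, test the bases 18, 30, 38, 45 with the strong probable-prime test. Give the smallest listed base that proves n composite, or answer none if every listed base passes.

n − 1 = 64 = 2^6 · 1, so s = 6 and d = 1.
Base 18: x_0 = 18^1 mod 65 = 18. x_0 is neither 1 nor 64, so continue squaring. x_1 = 18^2 mod 65 = 64. x_1 ≡ −1, so 18 is not a witness.
Base 30: x_0 = 30^1 mod 65 = 30. x_0 is neither 1 nor 64, so continue squaring. x_1 = 30^2 mod 65 = 55. x_2 = 55^2 mod 65 = 35. x_3 = 35^2 mod 65 = 55. x_4 = 55^2 mod 65 = 35. x_5 = 35^2 mod 65 = 55. Reached i = s−1 = 5 without hitting −1: 30 is a Miller–Rabin witness and 65 is composite.
Base 38: x_0 = 38^1 mod 65 = 38. x_0 is neither 1 nor 64, so continue squaring. x_1 = 38^2 mod 65 = 14. x_2 = 14^2 mod 65 = 1. x_2 = 1 but x_1 ≠ ±1, a nontrivial square root of 1 — 38 is a witness and 65 is composite.
Base 45: x_0 = 45^1 mod 65 = 45. x_0 is neither 1 nor 64, so continue squaring. x_1 = 45^2 mod 65 = 10. x_2 = 10^2 mod 65 = 35. x_3 = 35^2 mod 65 = 55. x_4 = 55^2 mod 65 = 35. x_5 = 35^2 mod 65 = 55. Reached i = s−1 = 5 without hitting −1: 45 is a Miller–Rabin witness and 65 is composite.
The smallest witness among the given bases is 30.

30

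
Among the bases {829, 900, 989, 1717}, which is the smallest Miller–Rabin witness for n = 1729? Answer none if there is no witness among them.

none

n − 1 = 1728 = 2^6 · 27, so s = 6 and d = 27.
Base 829: x_0 = 829^27 mod 1729 = 1728. x_0 = 1728 ≡ −1, so 829 is not a witness.
Base 900: x_0 = 900^27 mod 1729 = 1. x_0 = 1, so 900 is not a witness.
Base 989: x_0 = 989^27 mod 1729 = 1. x_0 = 1, so 989 is not a witness.
Base 1717: x_0 = 1717^27 mod 1729 = 1. x_0 = 1, so 1717 is not a witness.
No listed base is a witness for 1729.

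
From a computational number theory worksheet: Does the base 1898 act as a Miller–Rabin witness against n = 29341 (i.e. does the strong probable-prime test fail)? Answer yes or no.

yes

n − 1 = 29340 = 2^2 · 7335, so s = 2 and d = 7335.
x_0 = 1898^7335 mod 29341 = 14651.
x_0 is neither 1 nor 29340, so continue squaring.
x_1 = 14651^2 mod 29341 = 22386.
Reached i = s−1 = 1 without hitting −1: 1898 is a Miller–Rabin witness and 29341 is composite.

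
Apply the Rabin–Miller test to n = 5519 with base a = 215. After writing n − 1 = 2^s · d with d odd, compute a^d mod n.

5518

n − 1 = 5518 = 2^1 · 2759, so s = 1 and d = 2759.
215^2759 mod 5519 = 5518.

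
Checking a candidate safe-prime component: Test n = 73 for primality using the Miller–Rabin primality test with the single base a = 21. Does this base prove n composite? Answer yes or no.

n − 1 = 72 = 2^3 · 9, so s = 3 and d = 9.
Repeated squaring mod 73: 21^1 ≡ 21, 21^2 ≡ 3, 21^4 ≡ 9, 21^8 ≡ 8.
9 = 8 + 1, so 21^9 ≡ 8·21 ≡ 22 (mod 73).
x_0 = 21^9 mod 73 = 22.
x_0 is neither 1 nor 72, so continue squaring.
x_1 = 22^2 mod 73 = 46.
x_2 = 46^2 mod 73 = 72.
x_2 ≡ −1, so 21 is not a witness.

no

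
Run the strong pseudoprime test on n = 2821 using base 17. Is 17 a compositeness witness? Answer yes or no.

no

n − 1 = 2820 = 2^2 · 705, so s = 2 and d = 705.
x_0 = 17^705 mod 2821 = 2820.
x_0 = 2820 ≡ −1, so 17 is not a witness.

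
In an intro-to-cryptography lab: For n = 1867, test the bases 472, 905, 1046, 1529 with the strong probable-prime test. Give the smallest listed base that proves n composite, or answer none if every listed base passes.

none

n − 1 = 1866 = 2^1 · 933, so s = 1 and d = 933.
Base 472: x_0 = 472^933 mod 1867 = 1866. x_0 = 1866 ≡ −1, so 472 is not a witness.
Base 905: x_0 = 905^933 mod 1867 = 1. x_0 = 1, so 905 is not a witness.
Base 1046: x_0 = 1046^933 mod 1867 = 1866. x_0 = 1866 ≡ −1, so 1046 is not a witness.
Base 1529: x_0 = 1529^933 mod 1867 = 1. x_0 = 1, so 1529 is not a witness.
No listed base is a witness for 1867.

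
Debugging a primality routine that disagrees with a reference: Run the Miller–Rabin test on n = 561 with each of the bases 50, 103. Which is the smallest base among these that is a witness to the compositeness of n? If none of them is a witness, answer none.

n − 1 = 560 = 2^4 · 35, so s = 4 and d = 35.
Base 50: x_0 = 50^35 mod 561 = 560. x_0 = 560 ≡ −1, so 50 is not a witness.
Base 103: x_0 = 103^35 mod 561 = 1. x_0 = 1, so 103 is not a witness.
No listed base is a witness for 561.

none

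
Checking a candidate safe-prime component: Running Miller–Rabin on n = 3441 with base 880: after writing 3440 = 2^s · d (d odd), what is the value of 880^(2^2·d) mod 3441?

3229

n − 1 = 3440 = 2^4 · 215, so s = 4 and d = 215.
x_0 = 880^215 mod 3441 = 1762.
x_1 = 1762^2 mod 3441 = 862.
x_2 = 862^2 mod 3441 = 3229.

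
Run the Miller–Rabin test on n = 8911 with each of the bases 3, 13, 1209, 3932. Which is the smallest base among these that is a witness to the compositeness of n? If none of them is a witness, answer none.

none

n − 1 = 8910 = 2^1 · 4455, so s = 1 and d = 4455.
Base 3: x_0 = 3^4455 mod 8911 = 8910. x_0 = 8910 ≡ −1, so 3 is not a witness.
Base 13: x_0 = 13^4455 mod 8911 = 8910. x_0 = 8910 ≡ −1, so 13 is not a witness.
Base 1209: x_0 = 1209^4455 mod 8911 = 8910. x_0 = 8910 ≡ −1, so 1209 is not a witness.
Base 3932: x_0 = 3932^4455 mod 8911 = 8910. x_0 = 8910 ≡ −1, so 3932 is not a witness.
No listed base is a witness for 8911.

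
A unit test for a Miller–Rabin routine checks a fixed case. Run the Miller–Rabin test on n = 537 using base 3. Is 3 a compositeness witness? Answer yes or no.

n − 1 = 536 = 2^3 · 67, so s = 3 and d = 67.
x_0 = 3^67 mod 537 = 231.
x_0 is neither 1 nor 536, so continue squaring.
x_1 = 231^2 mod 537 = 198.
x_2 = 198^2 mod 537 = 3.
Reached i = s−1 = 2 without hitting −1: 3 is a Miller–Rabin witness and 537 is composite.

yes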